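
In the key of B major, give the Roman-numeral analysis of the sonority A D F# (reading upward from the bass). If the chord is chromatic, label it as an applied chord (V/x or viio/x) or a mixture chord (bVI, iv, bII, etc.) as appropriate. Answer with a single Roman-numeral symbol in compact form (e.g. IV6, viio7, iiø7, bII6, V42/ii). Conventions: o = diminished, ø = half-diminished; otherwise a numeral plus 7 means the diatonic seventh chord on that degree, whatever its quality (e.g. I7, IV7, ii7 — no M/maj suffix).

The pitches D-F#-A form a major triad rooted on D.
D is the lowered third degree of B major (diatonic 3 would be D#). This is a major triad on the lowered third degree, borrowed from the parallel minor.
With A in the bass the chord is in second inversion, so the figured bass is 64.

bIII64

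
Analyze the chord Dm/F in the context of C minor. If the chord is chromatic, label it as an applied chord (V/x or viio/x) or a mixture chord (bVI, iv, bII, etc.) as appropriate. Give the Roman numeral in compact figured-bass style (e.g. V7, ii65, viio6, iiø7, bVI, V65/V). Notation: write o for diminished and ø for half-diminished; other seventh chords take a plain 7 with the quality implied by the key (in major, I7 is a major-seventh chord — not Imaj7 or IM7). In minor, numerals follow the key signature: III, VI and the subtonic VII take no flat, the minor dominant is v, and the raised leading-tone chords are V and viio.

The pitches D-F-A form a minor triad rooted on D.
D is the second degree of C minor. This is the minor supertonic, borrowed from the parallel major (the Dorian ii).
With F in the bass the chord is in first inversion, so the figured bass is 6.

ii6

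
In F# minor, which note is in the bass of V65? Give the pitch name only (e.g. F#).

E#

V in F# minor has root C#; the chord is C#-E#-G#-B.
The figure 65 means first inversion — the third is in the bass.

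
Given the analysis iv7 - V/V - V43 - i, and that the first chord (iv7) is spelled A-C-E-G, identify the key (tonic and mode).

E minor

The chord Am7 is a minor seventh chord rooted on A; its label is iv7.
If A is scale degree 4 and the mode makes that degree carry a minor seventh chord, the tonic is E and the mode is minor.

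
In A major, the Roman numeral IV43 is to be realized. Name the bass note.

IV in A major has root D; the chord is D-F#-A-C#.
The figure 43 means second inversion — the fifth is in the bass.

A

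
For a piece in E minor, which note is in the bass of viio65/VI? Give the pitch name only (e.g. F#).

D

The applied chord viio65/VI is rooted on B: B-D-F-Ab.
The figure 65 means first inversion — the third is in the bass.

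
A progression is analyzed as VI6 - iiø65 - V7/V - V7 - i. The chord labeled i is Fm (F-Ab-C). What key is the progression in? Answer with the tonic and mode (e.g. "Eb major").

F minor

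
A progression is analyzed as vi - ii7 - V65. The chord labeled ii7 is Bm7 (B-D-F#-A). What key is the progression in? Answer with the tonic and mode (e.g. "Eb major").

A major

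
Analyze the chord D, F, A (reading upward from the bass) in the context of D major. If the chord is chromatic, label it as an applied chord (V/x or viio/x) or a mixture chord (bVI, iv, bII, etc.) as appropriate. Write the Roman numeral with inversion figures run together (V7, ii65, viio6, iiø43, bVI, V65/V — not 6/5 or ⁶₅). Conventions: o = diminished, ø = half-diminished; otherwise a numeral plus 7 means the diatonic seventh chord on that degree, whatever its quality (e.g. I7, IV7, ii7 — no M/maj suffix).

Stacked in thirds the chord is D-F-A: a minor triad on D.
D is the first degree of D major. This is the minor tonic, borrowed from the parallel minor.

i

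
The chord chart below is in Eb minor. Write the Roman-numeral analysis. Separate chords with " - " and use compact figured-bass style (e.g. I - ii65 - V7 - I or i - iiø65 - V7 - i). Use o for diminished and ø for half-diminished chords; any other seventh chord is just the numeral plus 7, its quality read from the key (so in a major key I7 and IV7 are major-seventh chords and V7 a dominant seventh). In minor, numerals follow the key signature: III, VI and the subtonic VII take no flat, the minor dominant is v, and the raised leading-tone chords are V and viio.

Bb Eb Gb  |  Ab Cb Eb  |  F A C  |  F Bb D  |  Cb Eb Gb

Bb-Eb-Gb: root Eb is the tonic; minor triad there is i64.
Ab-Cb-Eb: root Ab is the subdominant; minor triad there is iv.
F-A-C: chromatic; F is V of V, so V/V.
F-Bb-D: root Bb is the dominant; major triad there is V64.
Cb-Eb-Gb: major triad on Cb = scale degree 6 → VI.

i64 - iv - V/V - V64 - VI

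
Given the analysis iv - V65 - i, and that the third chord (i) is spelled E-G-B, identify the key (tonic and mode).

i is given as E-G-B — a minor triad with root E.
If E is scale degree 1 and the mode makes that degree carry a minor triad, the tonic is E and the mode is minor.

E minor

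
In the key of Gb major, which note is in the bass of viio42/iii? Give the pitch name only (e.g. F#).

Gb

The applied chord viio42/iii is rooted on A: A-C-Eb-Gb.
The figure 42 means third inversion — the seventh is in the bass.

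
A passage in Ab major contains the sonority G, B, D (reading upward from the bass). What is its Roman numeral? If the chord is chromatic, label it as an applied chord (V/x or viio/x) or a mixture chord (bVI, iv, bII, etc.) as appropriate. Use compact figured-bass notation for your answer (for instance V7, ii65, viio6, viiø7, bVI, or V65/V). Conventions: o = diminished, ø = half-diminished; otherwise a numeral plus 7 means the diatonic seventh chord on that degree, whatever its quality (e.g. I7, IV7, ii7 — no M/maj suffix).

V/iii

Stacked in thirds the chord is G-B-D: a major triad on G.
G is not a diatonic chord root with this quality in Ab major, but it lies a perfect fifth above C (iii), so the chord functions as an applied dominant of iii.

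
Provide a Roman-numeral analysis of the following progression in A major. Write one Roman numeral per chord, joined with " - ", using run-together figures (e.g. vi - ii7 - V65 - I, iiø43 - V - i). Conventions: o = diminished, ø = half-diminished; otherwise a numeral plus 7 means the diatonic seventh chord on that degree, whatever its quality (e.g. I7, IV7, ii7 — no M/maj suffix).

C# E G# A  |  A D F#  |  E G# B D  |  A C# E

C#-E-G#-A: root A is the tonic; major seventh chord there is I65.
A-D-F# has root D, degree 4 in A major, so IV64.
E-G#-B-D: dominant seventh chord on E = scale degree 5 → V7.
A-C#-E has root A, degree 1 in A major, so I.

I65 - IV64 - V7 - I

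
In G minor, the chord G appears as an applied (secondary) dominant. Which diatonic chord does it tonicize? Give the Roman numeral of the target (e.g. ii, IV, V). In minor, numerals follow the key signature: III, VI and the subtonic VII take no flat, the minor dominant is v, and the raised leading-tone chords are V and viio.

The chord is a major triad on G.
A dominant resolves down a perfect fifth: G → C. In G minor, C is scale degree 4, i.e. iv.

iv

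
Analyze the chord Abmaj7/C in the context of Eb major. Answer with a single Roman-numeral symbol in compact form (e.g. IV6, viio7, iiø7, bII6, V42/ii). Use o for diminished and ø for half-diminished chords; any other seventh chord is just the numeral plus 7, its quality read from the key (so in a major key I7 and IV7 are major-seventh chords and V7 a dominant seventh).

IV65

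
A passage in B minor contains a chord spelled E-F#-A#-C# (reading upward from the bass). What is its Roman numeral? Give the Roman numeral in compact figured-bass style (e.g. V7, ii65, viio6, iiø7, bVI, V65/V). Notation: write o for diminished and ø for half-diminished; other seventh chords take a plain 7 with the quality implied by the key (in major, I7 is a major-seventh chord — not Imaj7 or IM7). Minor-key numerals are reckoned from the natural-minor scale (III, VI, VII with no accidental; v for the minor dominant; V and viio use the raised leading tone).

The pitches F#-A#-C#-E form a dominant seventh chord rooted on F#.
F# is scale degree 5 in B minor, and a dominant seventh chord on that degree is written V7.
With E in the bass the chord is in third inversion, so the figured bass is 42.

V42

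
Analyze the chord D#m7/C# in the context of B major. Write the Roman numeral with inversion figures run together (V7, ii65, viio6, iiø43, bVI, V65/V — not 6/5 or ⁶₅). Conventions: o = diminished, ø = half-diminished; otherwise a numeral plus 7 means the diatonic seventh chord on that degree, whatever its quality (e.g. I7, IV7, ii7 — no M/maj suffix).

iii42

Stacked in thirds the chord is D#-F#-A#-C#: a minor seventh chord on D#.
D# is scale degree 3 in B major, and a minor seventh chord on that degree is written iii7.
With C# in the bass the chord is in third inversion, so the figured bass is 42.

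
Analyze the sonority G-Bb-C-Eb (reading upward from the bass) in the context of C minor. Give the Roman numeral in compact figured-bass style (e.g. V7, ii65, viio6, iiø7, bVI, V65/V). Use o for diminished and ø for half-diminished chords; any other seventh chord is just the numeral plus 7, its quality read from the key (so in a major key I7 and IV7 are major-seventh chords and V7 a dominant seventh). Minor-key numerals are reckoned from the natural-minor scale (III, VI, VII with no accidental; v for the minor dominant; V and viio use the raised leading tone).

Stacked in thirds the chord is C-Eb-G-Bb: a minor seventh chord on C.
In C minor, C is the tonic; the diatonic minor seventh chord there is i7.
With G in the bass the chord is in second inversion, so the figured bass is 43.

i43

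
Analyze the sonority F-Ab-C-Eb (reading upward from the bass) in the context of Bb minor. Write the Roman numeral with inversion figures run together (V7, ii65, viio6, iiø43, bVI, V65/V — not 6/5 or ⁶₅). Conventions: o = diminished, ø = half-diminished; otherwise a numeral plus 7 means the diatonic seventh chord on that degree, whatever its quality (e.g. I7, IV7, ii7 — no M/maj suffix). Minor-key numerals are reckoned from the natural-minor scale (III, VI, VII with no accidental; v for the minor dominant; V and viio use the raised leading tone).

v7

Stacked in thirds the chord is F-Ab-C-Eb: a minor seventh chord on F.
In Bb minor, F is the dominant; the diatonic minor seventh chord there is v7.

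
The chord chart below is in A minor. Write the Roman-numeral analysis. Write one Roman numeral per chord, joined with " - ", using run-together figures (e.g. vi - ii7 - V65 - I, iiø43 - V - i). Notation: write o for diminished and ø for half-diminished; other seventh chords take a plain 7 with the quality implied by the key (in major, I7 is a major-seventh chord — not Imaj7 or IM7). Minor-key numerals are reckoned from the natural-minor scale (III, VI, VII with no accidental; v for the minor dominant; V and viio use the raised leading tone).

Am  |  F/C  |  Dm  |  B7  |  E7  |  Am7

i - VI64 - iv - V7/V - V7 - i7

Am: root A is the tonic; minor triad there is i.
F/C: root F is the submediant; major triad there is VI64.
Dm has root D, degree 4 in A minor, so iv.
B7 is the secondary dominant of V (dominant seventh chord on B): V7/V.
E7 has root E, degree 5 in A minor, so V7.
Am7 has root A, degree 1 in A minor, so i7.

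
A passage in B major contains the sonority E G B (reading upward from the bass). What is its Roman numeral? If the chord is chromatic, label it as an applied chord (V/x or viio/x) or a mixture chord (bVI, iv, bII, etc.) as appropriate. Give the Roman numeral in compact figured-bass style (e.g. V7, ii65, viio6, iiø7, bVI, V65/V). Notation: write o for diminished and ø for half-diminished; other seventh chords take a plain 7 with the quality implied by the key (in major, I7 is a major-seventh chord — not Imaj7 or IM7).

The pitches E-G-B form a minor triad rooted on E.
E is the fourth degree of B major. This is the minor subdominant, borrowed from the parallel minor.

iv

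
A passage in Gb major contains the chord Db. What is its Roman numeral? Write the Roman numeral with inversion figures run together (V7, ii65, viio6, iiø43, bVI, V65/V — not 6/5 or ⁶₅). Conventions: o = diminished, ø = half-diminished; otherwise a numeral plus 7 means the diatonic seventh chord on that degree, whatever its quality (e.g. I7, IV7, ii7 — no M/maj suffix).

Stacked in thirds the chord is Db-F-Ab: a major triad on Db.
Db is scale degree 5 in Gb major, and a major triad on that degree is written V.

V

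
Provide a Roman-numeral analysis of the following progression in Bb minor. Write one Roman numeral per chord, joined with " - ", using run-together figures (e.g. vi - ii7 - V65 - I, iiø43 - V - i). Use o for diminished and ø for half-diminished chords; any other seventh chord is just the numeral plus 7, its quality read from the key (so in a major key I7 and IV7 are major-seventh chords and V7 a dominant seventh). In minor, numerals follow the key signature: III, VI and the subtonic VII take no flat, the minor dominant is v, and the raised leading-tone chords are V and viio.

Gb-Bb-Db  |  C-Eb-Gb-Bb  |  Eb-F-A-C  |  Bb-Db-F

VI - iiø7 - V42 - i

Gb-Bb-Db: root Gb is the submediant; major triad there is VI.
C-Eb-Gb-Bb: root C is the supertonic; half-diminished seventh chord there is iiø7.
Eb-F-A-C: dominant seventh chord on F = scale degree 5 → V42.
Bb-Db-F has root Bb, degree 1 in Bb minor, so i.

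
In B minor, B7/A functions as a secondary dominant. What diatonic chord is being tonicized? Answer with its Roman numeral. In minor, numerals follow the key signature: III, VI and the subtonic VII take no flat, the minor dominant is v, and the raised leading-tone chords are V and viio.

The chord is a dominant seventh chord on B.
A dominant resolves down a perfect fifth: B → E. In B minor, E is scale degree 4, i.e. iv.

iv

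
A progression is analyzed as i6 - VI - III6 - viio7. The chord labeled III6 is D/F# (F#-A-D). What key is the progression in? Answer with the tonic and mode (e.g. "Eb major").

B minor

III6 is given as F#-A-D — a major triad with root D.
If D is scale degree 3 and the mode makes that degree carry a major triad, the tonic is B and the mode is minor.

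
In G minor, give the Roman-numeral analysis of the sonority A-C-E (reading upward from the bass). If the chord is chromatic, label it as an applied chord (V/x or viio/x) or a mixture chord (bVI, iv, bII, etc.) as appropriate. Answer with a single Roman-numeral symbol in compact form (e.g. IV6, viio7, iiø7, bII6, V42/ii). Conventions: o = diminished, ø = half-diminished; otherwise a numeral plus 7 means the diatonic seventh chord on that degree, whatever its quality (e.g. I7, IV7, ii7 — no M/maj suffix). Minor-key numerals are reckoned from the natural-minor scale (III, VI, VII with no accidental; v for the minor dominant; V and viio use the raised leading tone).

The pitches A-C-E form a minor triad rooted on A.
A is the second degree of G minor. This is the minor supertonic, borrowed from the parallel major (the Dorian ii).

ii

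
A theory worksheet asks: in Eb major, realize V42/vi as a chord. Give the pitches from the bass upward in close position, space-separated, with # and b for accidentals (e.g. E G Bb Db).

F G B D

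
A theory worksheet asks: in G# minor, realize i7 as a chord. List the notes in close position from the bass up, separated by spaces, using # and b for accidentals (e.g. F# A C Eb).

G# B D# F#

In G# minor, scale degree 1 is G#, and the diatonic chord built there is a minor seventh chord.
That chord is spelled G#-B-D#-F#.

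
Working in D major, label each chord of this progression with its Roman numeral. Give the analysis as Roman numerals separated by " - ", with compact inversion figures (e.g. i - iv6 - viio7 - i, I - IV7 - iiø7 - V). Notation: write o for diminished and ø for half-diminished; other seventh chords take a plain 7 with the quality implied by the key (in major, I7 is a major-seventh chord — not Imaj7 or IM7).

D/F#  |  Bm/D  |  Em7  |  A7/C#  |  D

I6 - vi6 - ii7 - V65 - I

D/F# has root D, degree 1 in D major, so I6.
Bm/D: minor triad on B = scale degree 6 → vi6.
Em7 has root E, degree 2 in D major, so ii7.
A7/C#: root A is the dominant; dominant seventh chord there is V65.
D: major triad on D = scale degree 1 → I.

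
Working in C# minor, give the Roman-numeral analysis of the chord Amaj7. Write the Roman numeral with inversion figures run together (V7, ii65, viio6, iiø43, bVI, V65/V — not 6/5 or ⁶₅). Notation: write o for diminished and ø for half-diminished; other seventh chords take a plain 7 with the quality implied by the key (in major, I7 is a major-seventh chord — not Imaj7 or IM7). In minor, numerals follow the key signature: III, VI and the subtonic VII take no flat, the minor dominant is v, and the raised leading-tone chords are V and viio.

Stacked in thirds the chord is A-C#-E-G#: a major seventh chord on A.
A is scale degree 6 in C# minor, and a major seventh chord on that degree is written VI7.

VI7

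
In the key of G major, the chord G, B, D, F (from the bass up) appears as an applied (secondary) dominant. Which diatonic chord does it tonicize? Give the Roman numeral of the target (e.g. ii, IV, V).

IV

The chord is a dominant seventh chord on G.
A dominant resolves down a perfect fifth: G → C. In G major, C is scale degree 4, i.e. IV.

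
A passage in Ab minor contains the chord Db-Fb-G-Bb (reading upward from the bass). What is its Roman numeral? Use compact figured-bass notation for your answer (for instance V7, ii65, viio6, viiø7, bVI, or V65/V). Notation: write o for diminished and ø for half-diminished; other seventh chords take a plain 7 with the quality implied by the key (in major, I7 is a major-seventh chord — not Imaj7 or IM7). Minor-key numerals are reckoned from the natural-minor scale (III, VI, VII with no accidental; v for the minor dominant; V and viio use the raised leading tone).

viio43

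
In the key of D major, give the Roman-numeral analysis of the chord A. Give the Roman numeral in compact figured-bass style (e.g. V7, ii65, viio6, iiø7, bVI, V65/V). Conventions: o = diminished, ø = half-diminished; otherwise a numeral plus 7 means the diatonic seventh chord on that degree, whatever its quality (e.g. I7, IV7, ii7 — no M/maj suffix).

V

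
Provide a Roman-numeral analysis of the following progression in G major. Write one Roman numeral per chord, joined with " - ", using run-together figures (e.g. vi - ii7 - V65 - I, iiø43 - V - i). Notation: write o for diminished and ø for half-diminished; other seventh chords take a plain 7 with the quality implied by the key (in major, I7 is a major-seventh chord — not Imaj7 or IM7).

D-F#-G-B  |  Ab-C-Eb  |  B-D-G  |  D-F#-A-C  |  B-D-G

D-F#-G-B: root G is the tonic; major seventh chord there is I43.
Ab-C-Eb: major triad on Ab — chromatic; Ab is the lowered second degree, so this is the Neapolitan chord, bII.
B-D-G: root G is the tonic; major triad there is I6.
D-F#-A-C has root D, degree 5 in G major, so V7.
B-D-G: root G is the tonic; major triad there is I6.

I43 - bII - I6 - V7 - I6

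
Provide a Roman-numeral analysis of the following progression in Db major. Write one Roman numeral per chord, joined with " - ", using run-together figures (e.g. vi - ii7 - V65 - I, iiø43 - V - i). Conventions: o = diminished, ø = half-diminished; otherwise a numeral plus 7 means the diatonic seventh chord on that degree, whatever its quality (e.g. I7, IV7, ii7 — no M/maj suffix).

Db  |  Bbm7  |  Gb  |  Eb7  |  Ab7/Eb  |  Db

Db: root Db is the tonic; major triad there is I.
Bbm7: minor seventh chord on Bb = scale degree 6 → vi7.
Gb: major triad on Gb = scale degree 4 → IV.
Eb7: chromatic; Eb is V of V, so V7/V.
Ab7/Eb: root Ab is the dominant; dominant seventh chord there is V43.
Db: major triad on Db = scale degree 1 → I.

I - vi7 - IV - V7/V - V43 - I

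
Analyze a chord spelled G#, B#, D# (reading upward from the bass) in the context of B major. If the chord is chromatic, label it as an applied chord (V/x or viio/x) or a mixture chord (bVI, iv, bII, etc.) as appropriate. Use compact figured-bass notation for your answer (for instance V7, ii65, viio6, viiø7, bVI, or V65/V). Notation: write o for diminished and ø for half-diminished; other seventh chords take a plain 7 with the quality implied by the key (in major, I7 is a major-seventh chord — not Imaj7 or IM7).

V/ii

The pitches G#-B#-D# form a major triad rooted on G#.
G# is not a diatonic chord root with this quality in B major, but it lies a perfect fifth above C# (ii), so the chord functions as an applied dominant of ii.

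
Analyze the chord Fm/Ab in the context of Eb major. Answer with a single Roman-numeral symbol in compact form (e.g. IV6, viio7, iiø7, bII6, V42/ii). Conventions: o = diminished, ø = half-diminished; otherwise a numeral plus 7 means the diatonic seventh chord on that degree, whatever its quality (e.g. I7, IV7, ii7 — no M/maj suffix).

The pitches F-Ab-C form a minor triad rooted on F.
F is scale degree 2 in Eb major, and a minor triad on that degree is written ii.
With Ab in the bass the chord is in first inversion, so the figured bass is 6.

ii6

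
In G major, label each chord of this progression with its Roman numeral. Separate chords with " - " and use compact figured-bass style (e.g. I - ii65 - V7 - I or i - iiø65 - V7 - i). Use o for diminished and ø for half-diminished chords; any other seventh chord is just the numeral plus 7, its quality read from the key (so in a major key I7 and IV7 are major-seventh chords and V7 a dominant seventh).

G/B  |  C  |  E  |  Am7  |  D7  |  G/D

G/B: root G is the tonic; major triad there is I6.
C has root C, degree 4 in G major, so IV.
E is the secondary dominant of ii (major triad on E): V/ii.
Am7 has root A, degree 2 in G major, so ii7.
D7 has root D, degree 5 in G major, so V7.
G/D has root G, degree 1 in G major, so I64.

I6 - IV - V/ii - ii7 - V7 - I64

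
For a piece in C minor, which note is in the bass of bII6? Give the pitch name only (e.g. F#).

F

bII in C minor has root Db; the chord is Db-F-Ab.
The figure 6 means first inversion — the third is in the bass.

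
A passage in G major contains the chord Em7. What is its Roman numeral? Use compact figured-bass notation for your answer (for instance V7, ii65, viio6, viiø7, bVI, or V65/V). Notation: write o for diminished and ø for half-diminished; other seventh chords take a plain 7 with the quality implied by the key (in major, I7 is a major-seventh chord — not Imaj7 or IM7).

vi7

The pitches E-G-B-D form a minor seventh chord rooted on E.
In G major, E is the submediant; the diatonic minor seventh chord there is vi7.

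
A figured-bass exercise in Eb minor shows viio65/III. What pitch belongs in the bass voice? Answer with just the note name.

Ab

The applied chord viio65/III is rooted on F: F-Ab-Cb-Ebb.
The figure 65 means first inversion — the third is in the bass.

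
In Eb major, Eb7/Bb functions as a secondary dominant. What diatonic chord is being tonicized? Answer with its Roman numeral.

IV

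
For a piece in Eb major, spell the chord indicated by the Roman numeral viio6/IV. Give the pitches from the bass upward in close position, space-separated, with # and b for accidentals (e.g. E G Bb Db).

Bb Db G

The slash marks an applied leading-tone chord: viio of IV. In Eb major, IV is Ab, so the leading tone to it is G, a half step below.
Building a diminished triad on G gives G-Bb-Db.
The figured bass 6 indicates first inversion, placing the third (Bb) in the bass: Bb-Db-G.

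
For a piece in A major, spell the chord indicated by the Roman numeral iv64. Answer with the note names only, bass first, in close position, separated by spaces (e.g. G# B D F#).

A D F

iv64 is the minor subdominant, borrowed from the parallel minor. In A major that root is D.
So the chord is D-F-A.
The figured bass 64 indicates second inversion, placing the fifth (A) in the bass: A-D-F.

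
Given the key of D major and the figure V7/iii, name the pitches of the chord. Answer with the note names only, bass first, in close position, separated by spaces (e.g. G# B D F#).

C# E# G# B

The slash means an applied dominant: we want the dominant of iii. In D major, iii is F# minor, and its dominant is built on C#.
Building a dominant seventh chord on C# gives C#-E#-G#-B.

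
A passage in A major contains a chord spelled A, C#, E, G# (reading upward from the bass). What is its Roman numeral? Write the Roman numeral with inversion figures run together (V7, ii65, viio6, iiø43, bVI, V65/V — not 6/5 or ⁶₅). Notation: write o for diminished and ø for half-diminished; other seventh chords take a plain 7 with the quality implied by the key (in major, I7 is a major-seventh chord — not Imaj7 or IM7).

Stacked in thirds the chord is A-C#-E-G#: a major seventh chord on A.
A is scale degree 1 in A major, and a major seventh chord on that degree is written I7.

I7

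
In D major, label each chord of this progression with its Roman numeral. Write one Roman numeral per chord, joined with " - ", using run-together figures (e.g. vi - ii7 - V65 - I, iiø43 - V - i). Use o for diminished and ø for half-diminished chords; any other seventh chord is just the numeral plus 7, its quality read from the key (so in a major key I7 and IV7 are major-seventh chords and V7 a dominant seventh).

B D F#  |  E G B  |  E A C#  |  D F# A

vi - ii - V64 - I

B-D-F#: minor triad on B = scale degree 6 → vi.
E-G-B: root E is the supertonic; minor triad there is ii.
E-A-C# has root A, degree 5 in D major, so V64.
D-F#-A: major triad on D = scale degree 1 → I.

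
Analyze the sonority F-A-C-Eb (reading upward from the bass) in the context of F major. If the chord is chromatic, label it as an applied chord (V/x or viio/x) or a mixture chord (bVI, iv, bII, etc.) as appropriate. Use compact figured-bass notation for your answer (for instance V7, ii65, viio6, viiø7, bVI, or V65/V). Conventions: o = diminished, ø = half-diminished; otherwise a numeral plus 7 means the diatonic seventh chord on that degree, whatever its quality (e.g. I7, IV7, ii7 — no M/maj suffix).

V7/IV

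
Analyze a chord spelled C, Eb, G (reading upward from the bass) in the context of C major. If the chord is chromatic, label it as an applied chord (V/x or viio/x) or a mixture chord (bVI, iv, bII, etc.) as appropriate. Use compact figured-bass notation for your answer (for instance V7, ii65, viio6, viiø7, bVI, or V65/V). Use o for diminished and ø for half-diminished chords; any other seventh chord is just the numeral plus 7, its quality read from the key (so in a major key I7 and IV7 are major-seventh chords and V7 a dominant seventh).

i

Stacked in thirds the chord is C-Eb-G: a minor triad on C.
C is the first degree of C major. This is the minor tonic, borrowed from the parallel minor.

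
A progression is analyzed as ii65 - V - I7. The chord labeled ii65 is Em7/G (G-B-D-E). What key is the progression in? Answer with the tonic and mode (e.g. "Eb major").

The anchor chord is a minor seventh chord on E, labeled ii65.
Counting down one scale step from E places the tonic on D; a minor seventh chord on degree 2 is diatonic only in major.

D major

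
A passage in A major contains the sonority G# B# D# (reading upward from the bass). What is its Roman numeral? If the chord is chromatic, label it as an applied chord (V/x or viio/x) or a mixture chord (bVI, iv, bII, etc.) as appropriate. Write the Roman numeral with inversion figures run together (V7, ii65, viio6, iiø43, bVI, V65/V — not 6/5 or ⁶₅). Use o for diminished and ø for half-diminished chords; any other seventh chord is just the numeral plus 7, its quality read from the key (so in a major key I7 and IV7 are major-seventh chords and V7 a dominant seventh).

Stacked in thirds the chord is G#-B#-D#: a major triad on G#.
G# is not a diatonic chord root with this quality in A major, but it lies a perfect fifth above C# (iii), so the chord functions as an applied dominant of iii.

V/iii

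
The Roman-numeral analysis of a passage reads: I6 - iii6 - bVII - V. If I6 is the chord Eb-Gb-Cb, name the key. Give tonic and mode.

Cb major

I6 is given as Eb-Gb-Cb — a major triad with root Cb.
If Cb is scale degree 1 and the mode makes that degree carry a major triad, the tonic is Cb and the mode is major.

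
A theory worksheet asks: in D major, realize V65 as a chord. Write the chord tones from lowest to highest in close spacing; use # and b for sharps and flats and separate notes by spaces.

C# E G A

The numeral's case and figure indicate a dominant seventh chord. In D major its root, scale degree 5, is A.
That chord is spelled A-C#-E-G.
The figured bass 65 indicates first inversion, placing the third (C#) in the bass: C#-E-G-A.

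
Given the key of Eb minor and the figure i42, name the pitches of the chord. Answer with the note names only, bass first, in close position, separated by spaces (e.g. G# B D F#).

Db Eb Gb Bb

The numeral's case and figure indicate a minor seventh chord. In Eb minor its root, the first degree, is Eb.
That chord is spelled Eb-Gb-Bb-Db.
With the 42 figure the chord is in third inversion; from the bass Db upward in close position it reads Db-Eb-Gb-Bb.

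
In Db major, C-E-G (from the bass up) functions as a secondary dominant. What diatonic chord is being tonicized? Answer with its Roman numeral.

iii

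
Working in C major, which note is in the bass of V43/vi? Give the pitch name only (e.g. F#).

B

The applied chord V43/vi is rooted on E: E-G#-B-D.
The figure 43 means second inversion — the fifth is in the bass.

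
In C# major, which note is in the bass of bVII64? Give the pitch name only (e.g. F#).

bVII in C# major has root B; the chord is B-D#-F#.
The figure 64 means second inversion — the fifth is in the bass.

F#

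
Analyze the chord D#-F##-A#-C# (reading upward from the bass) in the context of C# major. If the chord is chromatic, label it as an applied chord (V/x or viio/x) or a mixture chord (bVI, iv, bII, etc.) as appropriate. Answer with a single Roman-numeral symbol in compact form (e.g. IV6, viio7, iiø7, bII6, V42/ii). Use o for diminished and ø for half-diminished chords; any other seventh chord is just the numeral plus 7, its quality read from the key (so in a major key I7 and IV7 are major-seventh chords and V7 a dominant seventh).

V7/V

Stacked in thirds the chord is D#-F##-A#-C#: a dominant seventh chord on D#.
D# is not a diatonic chord root with this quality in C# major, but it lies a perfect fifth above G# (V), so the chord functions as an applied dominant of V.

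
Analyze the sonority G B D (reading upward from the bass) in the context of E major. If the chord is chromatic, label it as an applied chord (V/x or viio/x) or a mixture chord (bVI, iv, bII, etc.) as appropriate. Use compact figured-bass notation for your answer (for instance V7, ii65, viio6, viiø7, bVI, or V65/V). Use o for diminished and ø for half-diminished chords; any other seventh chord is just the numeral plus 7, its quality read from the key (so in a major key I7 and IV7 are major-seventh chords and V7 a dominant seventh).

bIII

Stacked in thirds the chord is G-B-D: a major triad on G.
G is the lowered third degree of E major (diatonic 3 would be G#). This is a major triad on the lowered third degree, borrowed from the parallel minor.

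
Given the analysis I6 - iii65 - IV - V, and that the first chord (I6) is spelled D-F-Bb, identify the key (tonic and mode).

The anchor chord is a major triad on Bb, labeled I6.
If Bb is scale degree 1 and the mode makes that degree carry a major triad, the tonic is Bb and the mode is major.

Bb major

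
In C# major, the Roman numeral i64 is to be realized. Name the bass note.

i in C# major has root C#; the chord is C#-E-G#.
The figure 64 means second inversion — the fifth is in the bass.

G#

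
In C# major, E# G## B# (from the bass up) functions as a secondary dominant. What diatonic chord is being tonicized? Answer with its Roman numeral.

The chord is a major triad on E#.
A dominant resolves down a perfect fifth: E# → A#. In C# major, A# is scale degree 6, i.e. vi.

vi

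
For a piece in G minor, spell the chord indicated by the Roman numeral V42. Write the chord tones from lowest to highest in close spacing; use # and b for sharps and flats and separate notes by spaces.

In G minor, the dominant is D. The dominant is major (leading tone raised), so V is a dominant seventh chord.
Stacking thirds from D gives D-F#-A-C.
The figured bass 42 indicates third inversion, placing the seventh (C) in the bass: C-D-F#-A.

C D F# A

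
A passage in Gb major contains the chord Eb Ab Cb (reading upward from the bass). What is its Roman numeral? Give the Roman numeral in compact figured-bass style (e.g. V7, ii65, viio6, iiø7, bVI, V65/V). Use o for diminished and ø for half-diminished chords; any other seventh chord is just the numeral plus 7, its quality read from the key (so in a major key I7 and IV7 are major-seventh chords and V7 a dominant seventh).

Stacked in thirds the chord is Ab-Cb-Eb: a minor triad on Ab.
In Gb major, Ab is the supertonic; the diatonic minor triad there is ii.
With Eb in the bass the chord is in second inversion, so the figured bass is 64.

ii64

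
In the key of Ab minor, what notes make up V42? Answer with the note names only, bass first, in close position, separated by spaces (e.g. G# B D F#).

Db Eb G Bb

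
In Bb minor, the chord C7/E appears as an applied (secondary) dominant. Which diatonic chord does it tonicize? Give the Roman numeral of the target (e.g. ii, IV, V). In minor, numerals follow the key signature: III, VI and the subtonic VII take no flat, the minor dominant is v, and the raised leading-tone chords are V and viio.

The chord is a dominant seventh chord on C.
A dominant resolves down a perfect fifth: C → F. In Bb minor, F is scale degree 5, i.e. V.

V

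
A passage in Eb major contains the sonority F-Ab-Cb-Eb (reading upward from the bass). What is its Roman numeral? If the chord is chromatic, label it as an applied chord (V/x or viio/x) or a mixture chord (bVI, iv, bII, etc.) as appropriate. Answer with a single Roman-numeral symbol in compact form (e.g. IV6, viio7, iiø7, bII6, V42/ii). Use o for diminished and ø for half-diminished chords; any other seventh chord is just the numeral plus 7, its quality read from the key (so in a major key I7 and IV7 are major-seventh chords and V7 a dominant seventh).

iiø7

Stacked in thirds the chord is F-Ab-Cb-Eb: a half-diminished seventh chord on F.
F is the second degree of Eb major. This is the half-diminished supertonic seventh, borrowed from the parallel minor.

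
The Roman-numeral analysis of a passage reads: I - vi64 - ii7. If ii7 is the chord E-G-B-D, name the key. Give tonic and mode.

D major

The anchor chord is a minor seventh chord on E, labeled ii7.
If E is scale degree 2 and the mode makes that degree carry a minor seventh chord, the tonic is D and the mode is major.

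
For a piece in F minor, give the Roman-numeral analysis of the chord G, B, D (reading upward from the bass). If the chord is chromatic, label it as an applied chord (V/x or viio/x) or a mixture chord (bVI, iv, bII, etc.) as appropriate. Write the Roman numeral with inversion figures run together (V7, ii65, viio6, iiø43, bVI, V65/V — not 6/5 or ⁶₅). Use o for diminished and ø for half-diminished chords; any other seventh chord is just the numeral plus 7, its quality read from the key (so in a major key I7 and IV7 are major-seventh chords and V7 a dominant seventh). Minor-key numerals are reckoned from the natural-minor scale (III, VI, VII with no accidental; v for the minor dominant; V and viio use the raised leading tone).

The pitches G-B-D form a major triad rooted on G.
G is not a diatonic chord root with this quality in F minor, but it lies a perfect fifth above C (V), so the chord functions as an applied dominant of V.

V/V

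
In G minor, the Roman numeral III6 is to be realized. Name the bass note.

D

III in G minor has root Bb; the chord is Bb-D-F.
The figure 6 means first inversion — the third is in the bass.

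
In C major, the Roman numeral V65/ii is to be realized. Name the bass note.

The applied chord V65/ii is rooted on A: A-C#-E-G.
The figure 65 means first inversion — the third is in the bass.

C#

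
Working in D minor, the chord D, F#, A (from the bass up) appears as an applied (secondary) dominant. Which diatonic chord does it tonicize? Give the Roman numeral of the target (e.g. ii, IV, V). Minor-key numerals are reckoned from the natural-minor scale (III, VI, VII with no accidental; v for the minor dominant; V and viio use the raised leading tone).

The chord is a major triad on D.
A dominant resolves down a perfect fifth: D → G. In D minor, G is scale degree 4, i.e. iv.

iv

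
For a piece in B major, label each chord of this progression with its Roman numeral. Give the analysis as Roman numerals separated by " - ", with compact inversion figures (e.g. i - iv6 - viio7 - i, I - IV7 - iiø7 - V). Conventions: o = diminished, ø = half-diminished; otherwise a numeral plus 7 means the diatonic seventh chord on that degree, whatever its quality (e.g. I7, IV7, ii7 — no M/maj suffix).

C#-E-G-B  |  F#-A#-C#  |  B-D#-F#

iiø7 - V - I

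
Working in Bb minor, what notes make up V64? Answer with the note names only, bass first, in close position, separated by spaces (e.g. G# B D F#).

C F A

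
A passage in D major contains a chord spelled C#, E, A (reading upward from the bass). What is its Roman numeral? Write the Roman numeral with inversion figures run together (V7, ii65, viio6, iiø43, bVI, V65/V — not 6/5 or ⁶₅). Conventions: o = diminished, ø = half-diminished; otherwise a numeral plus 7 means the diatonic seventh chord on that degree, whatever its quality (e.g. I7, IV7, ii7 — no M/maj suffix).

V6

Stacked in thirds the chord is A-C#-E: a major triad on A.
A is scale degree 5 in D major, and a major triad on that degree is written V.
With C# in the bass the chord is in first inversion, so the figured bass is 6.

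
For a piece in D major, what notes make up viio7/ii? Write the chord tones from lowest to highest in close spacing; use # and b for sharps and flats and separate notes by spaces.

The slash marks an applied leading-tone chord: viio of ii. In D major, ii is E, so the leading tone to it is D#, a half step below.
Building a fully diminished seventh chord on D# gives D#-F#-A-C.

D# F# A C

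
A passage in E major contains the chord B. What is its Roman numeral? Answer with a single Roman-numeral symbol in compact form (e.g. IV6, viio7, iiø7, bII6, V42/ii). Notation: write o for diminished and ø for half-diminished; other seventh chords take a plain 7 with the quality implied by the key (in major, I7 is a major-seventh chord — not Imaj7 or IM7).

V

Stacked in thirds the chord is B-D#-F#: a major triad on B.
In E major, B is the dominant; the diatonic major triad there is V.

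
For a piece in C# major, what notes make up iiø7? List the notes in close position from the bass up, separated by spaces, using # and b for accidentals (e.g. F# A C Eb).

D# F# A C#

iiø7 is the half-diminished supertonic seventh, borrowed from the parallel minor. In C# major that root is D#.
So the chord is D#-F#-A-C#.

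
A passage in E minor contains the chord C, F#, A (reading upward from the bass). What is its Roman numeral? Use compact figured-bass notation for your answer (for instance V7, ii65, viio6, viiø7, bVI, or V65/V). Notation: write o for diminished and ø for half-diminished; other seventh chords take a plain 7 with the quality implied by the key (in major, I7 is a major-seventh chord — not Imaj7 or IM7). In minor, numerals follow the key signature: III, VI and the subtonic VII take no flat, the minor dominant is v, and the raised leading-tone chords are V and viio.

Stacked in thirds the chord is F#-A-C: a diminished triad on F#.
F# is scale degree 2 in E minor, and a diminished triad on that degree is written iio.
With C in the bass the chord is in second inversion, so the figured bass is 64.

iio64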